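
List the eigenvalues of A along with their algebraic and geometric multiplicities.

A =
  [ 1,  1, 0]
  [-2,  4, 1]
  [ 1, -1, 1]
λ = 2: alg = 3, geom = 1

Step 1 — factor the characteristic polynomial to read off the algebraic multiplicities:
  χ_A(x) = (x - 2)^3

Step 2 — compute geometric multiplicities via the rank-nullity identity g(λ) = n − rank(A − λI):
  rank(A − (2)·I) = 2, so dim ker(A − (2)·I) = n − 2 = 1

Summary:
  λ = 2: algebraic multiplicity = 3, geometric multiplicity = 1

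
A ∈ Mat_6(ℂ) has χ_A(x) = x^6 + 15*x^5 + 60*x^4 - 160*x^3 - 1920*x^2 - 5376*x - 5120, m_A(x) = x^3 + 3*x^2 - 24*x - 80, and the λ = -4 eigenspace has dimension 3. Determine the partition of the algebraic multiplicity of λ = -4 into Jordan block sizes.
Block sizes for λ = -4: [2, 2, 1]

Step 1 — from the characteristic polynomial, algebraic multiplicity of λ = -4 is 5. From dim ker(A − (-4)·I) = 3, there are exactly 3 Jordan blocks for λ = -4.
Step 2 — from the minimal polynomial, the factor (x + 4)^2 tells us the largest block for λ = -4 has size 2.
Step 3 — with total size 5, 3 blocks, and largest block 2, the block sizes (in nonincreasing order) are [2, 2, 1].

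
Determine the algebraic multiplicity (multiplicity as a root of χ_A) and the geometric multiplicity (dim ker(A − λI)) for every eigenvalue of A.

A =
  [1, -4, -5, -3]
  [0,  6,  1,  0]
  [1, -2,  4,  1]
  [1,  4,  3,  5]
λ = 4: alg = 4, geom = 2

Step 1 — factor the characteristic polynomial to read off the algebraic multiplicities:
  χ_A(x) = (x - 4)^4

Step 2 — compute geometric multiplicities via the rank-nullity identity g(λ) = n − rank(A − λI):
  rank(A − (4)·I) = 2, so dim ker(A − (4)·I) = n − 2 = 2

Summary:
  λ = 4: algebraic multiplicity = 4, geometric multiplicity = 2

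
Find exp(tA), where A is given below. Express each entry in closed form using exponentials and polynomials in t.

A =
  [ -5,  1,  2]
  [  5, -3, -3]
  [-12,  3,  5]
e^{tA} =
  [-3*t^2*exp(-t)/2 - 4*t*exp(-t) + exp(-t), t*exp(-t), t^2*exp(-t)/2 + 2*t*exp(-t)]
  [3*t^2*exp(-t) + 5*t*exp(-t), -2*t*exp(-t) + exp(-t), -t^2*exp(-t) - 3*t*exp(-t)]
  [-9*t^2*exp(-t)/2 - 12*t*exp(-t), 3*t*exp(-t), 3*t^2*exp(-t)/2 + 6*t*exp(-t) + exp(-t)]

Strategy: write A = P · J · P⁻¹ where J is a Jordan canonical form, so e^{tA} = P · e^{tJ} · P⁻¹, and e^{tJ} can be computed block-by-block.

A has Jordan form
J =
  [-1,  1,  0]
  [ 0, -1,  1]
  [ 0,  0, -1]
(up to reordering of blocks).

Per-block formulas:
  For a 3×3 Jordan block J_3(-1): exp(t · J_3(-1)) = e^(-1t)·(I + t·N + (t^2/2)·N^2), where N is the 3×3 nilpotent shift.

After assembling e^{tJ} and conjugating by P, we get:

e^{tA} =
  [-3*t^2*exp(-t)/2 - 4*t*exp(-t) + exp(-t), t*exp(-t), t^2*exp(-t)/2 + 2*t*exp(-t)]
  [3*t^2*exp(-t) + 5*t*exp(-t), -2*t*exp(-t) + exp(-t), -t^2*exp(-t) - 3*t*exp(-t)]
  [-9*t^2*exp(-t)/2 - 12*t*exp(-t), 3*t*exp(-t), 3*t^2*exp(-t)/2 + 6*t*exp(-t) + exp(-t)]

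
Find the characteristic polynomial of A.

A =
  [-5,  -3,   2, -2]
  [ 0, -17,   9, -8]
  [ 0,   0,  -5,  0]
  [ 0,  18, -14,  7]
x^4 + 20*x^3 + 150*x^2 + 500*x + 625

Expanding det(x·I − A) (e.g. by cofactor expansion or by noting that A is similar to its Jordan form J, which has the same characteristic polynomial as A) gives
  χ_A(x) = x^4 + 20*x^3 + 150*x^2 + 500*x + 625
which factors as (x + 5)^4. The eigenvalues (with algebraic multiplicities) are λ = -5 with multiplicity 4.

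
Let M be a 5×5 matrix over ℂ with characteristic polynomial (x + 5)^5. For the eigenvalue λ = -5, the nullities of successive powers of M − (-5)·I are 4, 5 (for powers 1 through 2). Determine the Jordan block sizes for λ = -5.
Block sizes for λ = -5: [2, 1, 1, 1]

From the dimensions of kernels of powers, the number of Jordan blocks of size at least j is d_j − d_{j−1} where d_j = dim ker(N^j) (with d_0 = 0). Computing the differences gives [4, 1].
The number of blocks of size exactly k is (#blocks of size ≥ k) − (#blocks of size ≥ k + 1), so the partition is: 3 block(s) of size 1, 1 block(s) of size 2.
In nonincreasing order the block sizes are [2, 1, 1, 1].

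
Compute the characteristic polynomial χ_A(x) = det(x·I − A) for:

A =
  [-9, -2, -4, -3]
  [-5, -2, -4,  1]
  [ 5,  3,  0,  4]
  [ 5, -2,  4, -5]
x^4 + 16*x^3 + 96*x^2 + 256*x + 256

Expanding det(x·I − A) (e.g. by cofactor expansion or by noting that A is similar to its Jordan form J, which has the same characteristic polynomial as A) gives
  χ_A(x) = x^4 + 16*x^3 + 96*x^2 + 256*x + 256
which factors as (x + 4)^4. The eigenvalues (with algebraic multiplicities) are λ = -4 with multiplicity 4.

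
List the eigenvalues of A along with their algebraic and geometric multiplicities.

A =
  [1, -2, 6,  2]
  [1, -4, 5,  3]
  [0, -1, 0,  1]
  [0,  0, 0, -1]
λ = -1: alg = 4, geom = 2

Step 1 — factor the characteristic polynomial to read off the algebraic multiplicities:
  χ_A(x) = (x + 1)^4

Step 2 — compute geometric multiplicities via the rank-nullity identity g(λ) = n − rank(A − λI):
  rank(A − (-1)·I) = 2, so dim ker(A − (-1)·I) = n − 2 = 2

Summary:
  λ = -1: algebraic multiplicity = 4, geometric multiplicity = 2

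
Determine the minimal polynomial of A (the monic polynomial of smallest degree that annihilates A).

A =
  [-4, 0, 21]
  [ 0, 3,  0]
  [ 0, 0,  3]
x^2 + x - 12

The characteristic polynomial is χ_A(x) = (x - 3)^2*(x + 4), so the eigenvalues are known. The minimal polynomial is
  m_A(x) = Π_λ (x − λ)^{k_λ}
where k_λ is the size of the *largest* Jordan block for λ (equivalently, the smallest k with (A − λI)^k v = 0 for every generalised eigenvector v of λ).

  λ = -4: largest Jordan block has size 1, contributing (x + 4)
  λ = 3: largest Jordan block has size 1, contributing (x − 3)

So m_A(x) = (x - 3)*(x + 4) = x^2 + x - 12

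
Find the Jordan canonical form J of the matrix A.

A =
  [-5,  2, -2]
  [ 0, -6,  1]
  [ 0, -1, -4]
J_2(-5) ⊕ J_1(-5)

The characteristic polynomial is
  det(x·I − A) = x^3 + 15*x^2 + 75*x + 125 = (x + 5)^3

Eigenvalues and multiplicities (the geometric multiplicity of λ is n − rank(A − λI), which equals the number of Jordan blocks for λ):
  λ = -5: algebraic multiplicity = 3, geometric multiplicity = 2

Determining the block sizes for each eigenvalue:
  λ = -5: 2 blocks summing to 3 forces exactly one block of size 2 and the rest size 1 → block sizes [2, 1]

Assembling the blocks gives a Jordan form
J =
  [-5,  1,  0]
  [ 0, -5,  0]
  [ 0,  0, -5]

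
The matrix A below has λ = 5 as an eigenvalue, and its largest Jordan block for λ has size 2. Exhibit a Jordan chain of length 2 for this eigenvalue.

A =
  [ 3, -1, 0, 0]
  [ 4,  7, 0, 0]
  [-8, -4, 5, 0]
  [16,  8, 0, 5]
A Jordan chain for λ = 5 of length 2:
v_1 = (-2, 4, -8, 16)ᵀ
v_2 = (1, 0, 0, 0)ᵀ

Let N = A − (5)·I. We want v_2 with N^2 v_2 = 0 but N^1 v_2 ≠ 0; then v_{j-1} := N · v_j for j = 2, …, 2.

Pick v_2 = (1, 0, 0, 0)ᵀ.
Then v_1 = N · v_2 = (-2, 4, -8, 16)ᵀ.

Sanity check: (A − (5)·I) v_1 = (0, 0, 0, 0)ᵀ = 0. ✓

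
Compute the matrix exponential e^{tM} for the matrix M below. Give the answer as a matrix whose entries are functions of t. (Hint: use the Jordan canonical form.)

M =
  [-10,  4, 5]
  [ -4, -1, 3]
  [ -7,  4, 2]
e^{tM} =
  [-t^2*exp(-3*t) - 7*t*exp(-3*t) + exp(-3*t), 4*t*exp(-3*t), t^2*exp(-3*t) + 5*t*exp(-3*t)]
  [-t^2*exp(-3*t)/2 - 4*t*exp(-3*t), 2*t*exp(-3*t) + exp(-3*t), t^2*exp(-3*t)/2 + 3*t*exp(-3*t)]
  [-t^2*exp(-3*t) - 7*t*exp(-3*t), 4*t*exp(-3*t), t^2*exp(-3*t) + 5*t*exp(-3*t) + exp(-3*t)]

Strategy: write M = P · J · P⁻¹ where J is a Jordan canonical form, so e^{tM} = P · e^{tJ} · P⁻¹, and e^{tJ} can be computed block-by-block.

M has Jordan form
J =
  [-3,  1,  0]
  [ 0, -3,  1]
  [ 0,  0, -3]
(up to reordering of blocks).

Per-block formulas:
  For a 3×3 Jordan block J_3(-3): exp(t · J_3(-3)) = e^(-3t)·(I + t·N + (t^2/2)·N^2), where N is the 3×3 nilpotent shift.

After assembling e^{tJ} and conjugating by P, we get:

e^{tM} =
  [-t^2*exp(-3*t) - 7*t*exp(-3*t) + exp(-3*t), 4*t*exp(-3*t), t^2*exp(-3*t) + 5*t*exp(-3*t)]
  [-t^2*exp(-3*t)/2 - 4*t*exp(-3*t), 2*t*exp(-3*t) + exp(-3*t), t^2*exp(-3*t)/2 + 3*t*exp(-3*t)]
  [-t^2*exp(-3*t) - 7*t*exp(-3*t), 4*t*exp(-3*t), t^2*exp(-3*t) + 5*t*exp(-3*t) + exp(-3*t)]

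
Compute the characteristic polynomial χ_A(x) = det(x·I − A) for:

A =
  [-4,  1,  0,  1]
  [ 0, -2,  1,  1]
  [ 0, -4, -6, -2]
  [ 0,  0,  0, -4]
x^4 + 16*x^3 + 96*x^2 + 256*x + 256

Expanding det(x·I − A) (e.g. by cofactor expansion or by noting that A is similar to its Jordan form J, which has the same characteristic polynomial as A) gives
  χ_A(x) = x^4 + 16*x^3 + 96*x^2 + 256*x + 256
which factors as (x + 4)^4. The eigenvalues (with algebraic multiplicities) are λ = -4 with multiplicity 4.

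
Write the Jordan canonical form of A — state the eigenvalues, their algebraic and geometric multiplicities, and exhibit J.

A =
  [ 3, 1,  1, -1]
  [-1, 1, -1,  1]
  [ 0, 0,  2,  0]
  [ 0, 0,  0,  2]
J_2(2) ⊕ J_1(2) ⊕ J_1(2)

The characteristic polynomial is
  det(x·I − A) = x^4 - 8*x^3 + 24*x^2 - 32*x + 16 = (x - 2)^4

Eigenvalues and multiplicities (the geometric multiplicity of λ is n − rank(A − λI), which equals the number of Jordan blocks for λ):
  λ = 2: algebraic multiplicity = 4, geometric multiplicity = 3

Determining the block sizes for each eigenvalue:
  λ = 2: 3 blocks summing to 4 forces exactly one block of size 2 and the rest size 1 → block sizes [2, 1, 1]

Assembling the blocks gives a Jordan form
J =
  [2, 1, 0, 0]
  [0, 2, 0, 0]
  [0, 0, 2, 0]
  [0, 0, 0, 2]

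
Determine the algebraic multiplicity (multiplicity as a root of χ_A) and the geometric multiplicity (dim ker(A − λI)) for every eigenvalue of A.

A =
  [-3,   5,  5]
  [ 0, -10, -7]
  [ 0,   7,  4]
λ = -3: alg = 3, geom = 2

Step 1 — factor the characteristic polynomial to read off the algebraic multiplicities:
  χ_A(x) = (x + 3)^3

Step 2 — compute geometric multiplicities via the rank-nullity identity g(λ) = n − rank(A − λI):
  rank(A − (-3)·I) = 1, so dim ker(A − (-3)·I) = n − 1 = 2

Summary:
  λ = -3: algebraic multiplicity = 3, geometric multiplicity = 2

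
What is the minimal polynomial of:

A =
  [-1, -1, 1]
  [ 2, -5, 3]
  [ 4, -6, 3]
x^3 + 3*x^2 + 3*x + 1

The characteristic polynomial is χ_A(x) = (x + 1)^3, so the eigenvalues are known. The minimal polynomial is
  m_A(x) = Π_λ (x − λ)^{k_λ}
where k_λ is the size of the *largest* Jordan block for λ (equivalently, the smallest k with (A − λI)^k v = 0 for every generalised eigenvector v of λ).

  λ = -1: largest Jordan block has size 3, contributing (x + 1)^3

So m_A(x) = (x + 1)^3 = x^3 + 3*x^2 + 3*x + 1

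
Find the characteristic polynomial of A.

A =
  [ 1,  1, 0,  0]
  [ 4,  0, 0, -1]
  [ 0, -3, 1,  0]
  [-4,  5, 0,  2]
x^4 - 4*x^3 + 6*x^2 - 4*x + 1

Expanding det(x·I − A) (e.g. by cofactor expansion or by noting that A is similar to its Jordan form J, which has the same characteristic polynomial as A) gives
  χ_A(x) = x^4 - 4*x^3 + 6*x^2 - 4*x + 1
which factors as (x - 1)^4. The eigenvalues (with algebraic multiplicities) are λ = 1 with multiplicity 4.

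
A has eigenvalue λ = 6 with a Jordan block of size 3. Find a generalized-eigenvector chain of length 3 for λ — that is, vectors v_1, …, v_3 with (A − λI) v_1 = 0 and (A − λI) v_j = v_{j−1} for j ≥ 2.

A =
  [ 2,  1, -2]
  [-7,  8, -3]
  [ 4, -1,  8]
A Jordan chain for λ = 6 of length 3:
v_1 = (1, 2, -1)ᵀ
v_2 = (-4, -7, 4)ᵀ
v_3 = (1, 0, 0)ᵀ

Let N = A − (6)·I. We want v_3 with N^3 v_3 = 0 but N^2 v_3 ≠ 0; then v_{j-1} := N · v_j for j = 3, …, 2.

Pick v_3 = (1, 0, 0)ᵀ.
Then v_2 = N · v_3 = (-4, -7, 4)ᵀ.
Then v_1 = N · v_2 = (1, 2, -1)ᵀ.

Sanity check: (A − (6)·I) v_1 = (0, 0, 0)ᵀ = 0. ✓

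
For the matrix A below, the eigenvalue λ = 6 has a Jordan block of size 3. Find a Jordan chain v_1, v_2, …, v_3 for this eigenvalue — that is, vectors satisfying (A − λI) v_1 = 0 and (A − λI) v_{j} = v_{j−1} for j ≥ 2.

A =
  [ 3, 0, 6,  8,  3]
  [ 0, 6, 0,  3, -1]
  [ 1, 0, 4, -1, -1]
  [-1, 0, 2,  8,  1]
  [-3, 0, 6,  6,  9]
A Jordan chain for λ = 6 of length 3:
v_1 = (-2, 0, -1, 0, 0)ᵀ
v_2 = (-3, 0, 1, -1, -3)ᵀ
v_3 = (1, 0, 0, 0, 0)ᵀ

Let N = A − (6)·I. We want v_3 with N^3 v_3 = 0 but N^2 v_3 ≠ 0; then v_{j-1} := N · v_j for j = 3, …, 2.

Pick v_3 = (1, 0, 0, 0, 0)ᵀ.
Then v_2 = N · v_3 = (-3, 0, 1, -1, -3)ᵀ.
Then v_1 = N · v_2 = (-2, 0, -1, 0, 0)ᵀ.

Sanity check: (A − (6)·I) v_1 = (0, 0, 0, 0, 0)ᵀ = 0. ✓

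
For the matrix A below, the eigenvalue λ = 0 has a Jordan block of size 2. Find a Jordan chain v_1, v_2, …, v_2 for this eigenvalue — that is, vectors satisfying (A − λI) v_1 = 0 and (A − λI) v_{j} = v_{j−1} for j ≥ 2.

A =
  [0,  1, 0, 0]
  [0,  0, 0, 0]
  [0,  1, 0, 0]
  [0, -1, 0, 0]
A Jordan chain for λ = 0 of length 2:
v_1 = (1, 0, 1, -1)ᵀ
v_2 = (0, 1, 0, 0)ᵀ

Let N = A − (0)·I. We want v_2 with N^2 v_2 = 0 but N^1 v_2 ≠ 0; then v_{j-1} := N · v_j for j = 2, …, 2.

Pick v_2 = (0, 1, 0, 0)ᵀ.
Then v_1 = N · v_2 = (1, 0, 1, -1)ᵀ.

Sanity check: (A − (0)·I) v_1 = (0, 0, 0, 0)ᵀ = 0. ✓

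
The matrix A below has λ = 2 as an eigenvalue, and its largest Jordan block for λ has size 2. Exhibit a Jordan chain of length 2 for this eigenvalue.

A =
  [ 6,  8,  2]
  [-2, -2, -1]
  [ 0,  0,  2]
A Jordan chain for λ = 2 of length 2:
v_1 = (4, -2, 0)ᵀ
v_2 = (1, 0, 0)ᵀ

Let N = A − (2)·I. We want v_2 with N^2 v_2 = 0 but N^1 v_2 ≠ 0; then v_{j-1} := N · v_j for j = 2, …, 2.

Pick v_2 = (1, 0, 0)ᵀ.
Then v_1 = N · v_2 = (4, -2, 0)ᵀ.

Sanity check: (A − (2)·I) v_1 = (0, 0, 0)ᵀ = 0. ✓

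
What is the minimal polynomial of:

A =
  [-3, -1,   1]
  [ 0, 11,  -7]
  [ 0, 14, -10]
x^3 + 2*x^2 - 15*x - 36

The characteristic polynomial is χ_A(x) = (x - 4)*(x + 3)^2, so the eigenvalues are known. The minimal polynomial is
  m_A(x) = Π_λ (x − λ)^{k_λ}
where k_λ is the size of the *largest* Jordan block for λ (equivalently, the smallest k with (A − λI)^k v = 0 for every generalised eigenvector v of λ).

  λ = -3: largest Jordan block has size 2, contributing (x + 3)^2
  λ = 4: largest Jordan block has size 1, contributing (x − 4)

So m_A(x) = (x - 4)*(x + 3)^2 = x^3 + 2*x^2 - 15*x - 36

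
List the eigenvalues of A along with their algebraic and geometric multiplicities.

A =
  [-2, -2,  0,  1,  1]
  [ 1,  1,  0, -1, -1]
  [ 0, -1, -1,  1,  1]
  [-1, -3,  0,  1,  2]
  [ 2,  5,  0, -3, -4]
λ = -1: alg = 5, geom = 3

Step 1 — factor the characteristic polynomial to read off the algebraic multiplicities:
  χ_A(x) = (x + 1)^5

Step 2 — compute geometric multiplicities via the rank-nullity identity g(λ) = n − rank(A − λI):
  rank(A − (-1)·I) = 2, so dim ker(A − (-1)·I) = n − 2 = 3

Summary:
  λ = -1: algebraic multiplicity = 5, geometric multiplicity = 3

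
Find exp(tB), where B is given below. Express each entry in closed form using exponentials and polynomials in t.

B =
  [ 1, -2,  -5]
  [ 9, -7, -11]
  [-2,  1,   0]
e^{tB} =
  [t^2*exp(-2*t)/2 + 3*t*exp(-2*t) + exp(-2*t), -t^2*exp(-2*t)/2 - 2*t*exp(-2*t), -3*t^2*exp(-2*t)/2 - 5*t*exp(-2*t)]
  [2*t^2*exp(-2*t) + 9*t*exp(-2*t), -2*t^2*exp(-2*t) - 5*t*exp(-2*t) + exp(-2*t), -6*t^2*exp(-2*t) - 11*t*exp(-2*t)]
  [-t^2*exp(-2*t)/2 - 2*t*exp(-2*t), t^2*exp(-2*t)/2 + t*exp(-2*t), 3*t^2*exp(-2*t)/2 + 2*t*exp(-2*t) + exp(-2*t)]

Strategy: write B = P · J · P⁻¹ where J is a Jordan canonical form, so e^{tB} = P · e^{tJ} · P⁻¹, and e^{tJ} can be computed block-by-block.

B has Jordan form
J =
  [-2,  1,  0]
  [ 0, -2,  1]
  [ 0,  0, -2]
(up to reordering of blocks).

Per-block formulas:
  For a 3×3 Jordan block J_3(-2): exp(t · J_3(-2)) = e^(-2t)·(I + t·N + (t^2/2)·N^2), where N is the 3×3 nilpotent shift.

After assembling e^{tJ} and conjugating by P, we get:

e^{tB} =
  [t^2*exp(-2*t)/2 + 3*t*exp(-2*t) + exp(-2*t), -t^2*exp(-2*t)/2 - 2*t*exp(-2*t), -3*t^2*exp(-2*t)/2 - 5*t*exp(-2*t)]
  [2*t^2*exp(-2*t) + 9*t*exp(-2*t), -2*t^2*exp(-2*t) - 5*t*exp(-2*t) + exp(-2*t), -6*t^2*exp(-2*t) - 11*t*exp(-2*t)]
  [-t^2*exp(-2*t)/2 - 2*t*exp(-2*t), t^2*exp(-2*t)/2 + t*exp(-2*t), 3*t^2*exp(-2*t)/2 + 2*t*exp(-2*t) + exp(-2*t)]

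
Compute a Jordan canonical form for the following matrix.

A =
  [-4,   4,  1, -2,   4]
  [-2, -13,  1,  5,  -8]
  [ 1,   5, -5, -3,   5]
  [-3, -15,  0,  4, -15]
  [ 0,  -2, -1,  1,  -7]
J_3(-5) ⊕ J_2(-5)

The characteristic polynomial is
  det(x·I − A) = x^5 + 25*x^4 + 250*x^3 + 1250*x^2 + 3125*x + 3125 = (x + 5)^5

Eigenvalues and multiplicities (the geometric multiplicity of λ is n − rank(A − λI), which equals the number of Jordan blocks for λ):
  λ = -5: algebraic multiplicity = 5, geometric multiplicity = 2

Determining the block sizes for each eigenvalue:
  λ = -5: with am = 5 and gm = 2, the partition is not yet determined (e.g. several partitions of 5 into 2 parts exist). Let N = A − (-5)·I. Computing rank(N^1) = 3, rank(N^2) = 1, rank(N^3) = 0; the number of blocks of size ≥ j is rank(N^{j−1}) − rank(N^j), giving [2, 2, 1]. So we have 1 block(s) of size 3, 1 block(s) of size 2 → block sizes [3, 2]

Assembling the blocks gives a Jordan form
J =
  [-5,  1,  0,  0,  0]
  [ 0, -5,  1,  0,  0]
  [ 0,  0, -5,  0,  0]
  [ 0,  0,  0, -5,  1]
  [ 0,  0,  0,  0, -5]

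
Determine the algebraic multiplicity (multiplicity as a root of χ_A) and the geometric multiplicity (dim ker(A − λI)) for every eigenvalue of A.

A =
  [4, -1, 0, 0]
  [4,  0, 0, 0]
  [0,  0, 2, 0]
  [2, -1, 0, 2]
λ = 2: alg = 4, geom = 3

Step 1 — factor the characteristic polynomial to read off the algebraic multiplicities:
  χ_A(x) = (x - 2)^4

Step 2 — compute geometric multiplicities via the rank-nullity identity g(λ) = n − rank(A − λI):
  rank(A − (2)·I) = 1, so dim ker(A − (2)·I) = n − 1 = 3

Summary:
  λ = 2: algebraic multiplicity = 4, geometric multiplicity = 3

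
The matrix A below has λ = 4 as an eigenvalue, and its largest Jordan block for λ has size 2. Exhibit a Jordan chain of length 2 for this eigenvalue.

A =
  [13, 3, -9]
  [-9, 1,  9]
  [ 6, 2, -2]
A Jordan chain for λ = 4 of length 2:
v_1 = (9, -9, 6)ᵀ
v_2 = (1, 0, 0)ᵀ

Let N = A − (4)·I. We want v_2 with N^2 v_2 = 0 but N^1 v_2 ≠ 0; then v_{j-1} := N · v_j for j = 2, …, 2.

Pick v_2 = (1, 0, 0)ᵀ.
Then v_1 = N · v_2 = (9, -9, 6)ᵀ.

Sanity check: (A − (4)·I) v_1 = (0, 0, 0)ᵀ = 0. ✓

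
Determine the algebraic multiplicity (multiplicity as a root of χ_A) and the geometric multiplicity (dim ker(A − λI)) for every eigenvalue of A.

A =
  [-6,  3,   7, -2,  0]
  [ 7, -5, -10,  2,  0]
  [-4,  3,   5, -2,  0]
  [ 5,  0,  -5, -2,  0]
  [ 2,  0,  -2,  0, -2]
λ = -2: alg = 5, geom = 3

Step 1 — factor the characteristic polynomial to read off the algebraic multiplicities:
  χ_A(x) = (x + 2)^5

Step 2 — compute geometric multiplicities via the rank-nullity identity g(λ) = n − rank(A − λI):
  rank(A − (-2)·I) = 2, so dim ker(A − (-2)·I) = n − 2 = 3

Summary:
  λ = -2: algebraic multiplicity = 5, geometric multiplicity = 3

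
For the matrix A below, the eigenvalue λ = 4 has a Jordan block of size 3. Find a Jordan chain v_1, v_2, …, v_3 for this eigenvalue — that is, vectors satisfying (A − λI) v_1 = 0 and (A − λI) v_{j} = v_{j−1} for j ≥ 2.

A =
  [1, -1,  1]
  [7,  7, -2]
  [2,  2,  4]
A Jordan chain for λ = 4 of length 3:
v_1 = (4, -4, 8)ᵀ
v_2 = (-3, 7, 2)ᵀ
v_3 = (1, 0, 0)ᵀ

Let N = A − (4)·I. We want v_3 with N^3 v_3 = 0 but N^2 v_3 ≠ 0; then v_{j-1} := N · v_j for j = 3, …, 2.

Pick v_3 = (1, 0, 0)ᵀ.
Then v_2 = N · v_3 = (-3, 7, 2)ᵀ.
Then v_1 = N · v_2 = (4, -4, 8)ᵀ.

Sanity check: (A − (4)·I) v_1 = (0, 0, 0)ᵀ = 0. ✓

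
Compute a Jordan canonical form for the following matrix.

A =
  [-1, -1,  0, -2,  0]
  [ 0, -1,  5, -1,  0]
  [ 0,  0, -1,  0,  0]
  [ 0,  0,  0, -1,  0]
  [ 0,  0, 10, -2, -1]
J_3(-1) ⊕ J_1(-1) ⊕ J_1(-1)

The characteristic polynomial is
  det(x·I − A) = x^5 + 5*x^4 + 10*x^3 + 10*x^2 + 5*x + 1 = (x + 1)^5

Eigenvalues and multiplicities (the geometric multiplicity of λ is n − rank(A − λI), which equals the number of Jordan blocks for λ):
  λ = -1: algebraic multiplicity = 5, geometric multiplicity = 3

Determining the block sizes for each eigenvalue:
  λ = -1: with am = 5 and gm = 3, the partition is not yet determined (e.g. several partitions of 5 into 3 parts exist). Let N = A − (-1)·I. Computing rank(N^1) = 2, rank(N^2) = 1, rank(N^3) = 0; the number of blocks of size ≥ j is rank(N^{j−1}) − rank(N^j), giving [3, 1, 1]. So we have 1 block(s) of size 3, 2 block(s) of size 1 → block sizes [3, 1, 1]

Assembling the blocks gives a Jordan form
J =
  [-1,  1,  0,  0,  0]
  [ 0, -1,  1,  0,  0]
  [ 0,  0, -1,  0,  0]
  [ 0,  0,  0, -1,  0]
  [ 0,  0,  0,  0, -1]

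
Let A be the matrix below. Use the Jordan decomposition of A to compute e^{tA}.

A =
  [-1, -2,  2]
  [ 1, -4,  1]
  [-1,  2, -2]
e^{tA} =
  [-2*t*exp(-2*t) + 4*exp(-2*t) - 3*exp(-3*t), 4*t*exp(-2*t) - 6*exp(-2*t) + 6*exp(-3*t), 2*t*exp(-2*t)]
  [-t*exp(-2*t) + 2*exp(-2*t) - 2*exp(-3*t), 2*t*exp(-2*t) - 3*exp(-2*t) + 4*exp(-3*t), t*exp(-2*t)]
  [-exp(-2*t) + exp(-3*t), 2*exp(-2*t) - 2*exp(-3*t), exp(-2*t)]

Strategy: write A = P · J · P⁻¹ where J is a Jordan canonical form, so e^{tA} = P · e^{tJ} · P⁻¹, and e^{tJ} can be computed block-by-block.

A has Jordan form
J =
  [-3,  0,  0]
  [ 0, -2,  1]
  [ 0,  0, -2]
(up to reordering of blocks).

Per-block formulas:
  For a 2×2 Jordan block J_2(-2): exp(t · J_2(-2)) = e^(-2t)·(I + t·N), where N is the 2×2 nilpotent shift.
  For a 1×1 block at λ = -3: exp(t · [-3]) = [e^(-3t)].

After assembling e^{tJ} and conjugating by P, we get:

e^{tA} =
  [-2*t*exp(-2*t) + 4*exp(-2*t) - 3*exp(-3*t), 4*t*exp(-2*t) - 6*exp(-2*t) + 6*exp(-3*t), 2*t*exp(-2*t)]
  [-t*exp(-2*t) + 2*exp(-2*t) - 2*exp(-3*t), 2*t*exp(-2*t) - 3*exp(-2*t) + 4*exp(-3*t), t*exp(-2*t)]
  [-exp(-2*t) + exp(-3*t), 2*exp(-2*t) - 2*exp(-3*t), exp(-2*t)]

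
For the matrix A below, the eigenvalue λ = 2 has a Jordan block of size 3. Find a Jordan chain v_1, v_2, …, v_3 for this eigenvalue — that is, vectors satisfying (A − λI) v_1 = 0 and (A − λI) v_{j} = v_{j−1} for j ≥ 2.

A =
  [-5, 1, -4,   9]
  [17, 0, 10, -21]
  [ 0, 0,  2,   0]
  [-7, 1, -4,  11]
A Jordan chain for λ = 2 of length 3:
v_1 = (3, -6, 0, 3)ᵀ
v_2 = (-7, 17, 0, -7)ᵀ
v_3 = (1, 0, 0, 0)ᵀ

Let N = A − (2)·I. We want v_3 with N^3 v_3 = 0 but N^2 v_3 ≠ 0; then v_{j-1} := N · v_j for j = 3, …, 2.

Pick v_3 = (1, 0, 0, 0)ᵀ.
Then v_2 = N · v_3 = (-7, 17, 0, -7)ᵀ.
Then v_1 = N · v_2 = (3, -6, 0, 3)ᵀ.

Sanity check: (A − (2)·I) v_1 = (0, 0, 0, 0)ᵀ = 0. ✓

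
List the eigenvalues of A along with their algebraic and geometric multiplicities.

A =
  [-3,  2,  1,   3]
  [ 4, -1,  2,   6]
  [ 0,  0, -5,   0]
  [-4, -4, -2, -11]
λ = -5: alg = 4, geom = 3

Step 1 — factor the characteristic polynomial to read off the algebraic multiplicities:
  χ_A(x) = (x + 5)^4

Step 2 — compute geometric multiplicities via the rank-nullity identity g(λ) = n − rank(A − λI):
  rank(A − (-5)·I) = 1, so dim ker(A − (-5)·I) = n − 1 = 3

Summary:
  λ = -5: algebraic multiplicity = 4, geometric multiplicity = 3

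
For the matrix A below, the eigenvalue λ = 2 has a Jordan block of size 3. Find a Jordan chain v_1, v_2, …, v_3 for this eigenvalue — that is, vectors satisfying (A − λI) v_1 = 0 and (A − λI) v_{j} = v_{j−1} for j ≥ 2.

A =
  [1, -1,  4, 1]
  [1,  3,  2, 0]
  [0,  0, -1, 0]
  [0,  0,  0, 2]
A Jordan chain for λ = 2 of length 3:
v_1 = (-1, 1, 0, 0)ᵀ
v_2 = (1, 0, 0, 0)ᵀ
v_3 = (0, 0, 0, 1)ᵀ

Let N = A − (2)·I. We want v_3 with N^3 v_3 = 0 but N^2 v_3 ≠ 0; then v_{j-1} := N · v_j for j = 3, …, 2.

Pick v_3 = (0, 0, 0, 1)ᵀ.
Then v_2 = N · v_3 = (1, 0, 0, 0)ᵀ.
Then v_1 = N · v_2 = (-1, 1, 0, 0)ᵀ.

Sanity check: (A − (2)·I) v_1 = (0, 0, 0, 0)ᵀ = 0. ✓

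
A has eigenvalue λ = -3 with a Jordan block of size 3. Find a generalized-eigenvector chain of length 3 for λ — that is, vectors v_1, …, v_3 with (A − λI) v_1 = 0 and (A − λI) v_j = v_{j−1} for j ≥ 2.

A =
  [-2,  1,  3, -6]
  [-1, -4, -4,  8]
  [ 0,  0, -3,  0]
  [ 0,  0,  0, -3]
A Jordan chain for λ = -3 of length 3:
v_1 = (-1, 1, 0, 0)ᵀ
v_2 = (3, -4, 0, 0)ᵀ
v_3 = (0, 0, 1, 0)ᵀ

Let N = A − (-3)·I. We want v_3 with N^3 v_3 = 0 but N^2 v_3 ≠ 0; then v_{j-1} := N · v_j for j = 3, …, 2.

Pick v_3 = (0, 0, 1, 0)ᵀ.
Then v_2 = N · v_3 = (3, -4, 0, 0)ᵀ.
Then v_1 = N · v_2 = (-1, 1, 0, 0)ᵀ.

Sanity check: (A − (-3)·I) v_1 = (0, 0, 0, 0)ᵀ = 0. ✓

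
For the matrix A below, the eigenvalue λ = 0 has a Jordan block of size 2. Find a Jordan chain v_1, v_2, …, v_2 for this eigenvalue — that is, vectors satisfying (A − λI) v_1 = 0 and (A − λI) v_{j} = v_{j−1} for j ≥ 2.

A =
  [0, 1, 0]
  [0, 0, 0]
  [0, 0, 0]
A Jordan chain for λ = 0 of length 2:
v_1 = (1, 0, 0)ᵀ
v_2 = (0, 1, 0)ᵀ

Let N = A − (0)·I. We want v_2 with N^2 v_2 = 0 but N^1 v_2 ≠ 0; then v_{j-1} := N · v_j for j = 2, …, 2.

Pick v_2 = (0, 1, 0)ᵀ.
Then v_1 = N · v_2 = (1, 0, 0)ᵀ.

Sanity check: (A − (0)·I) v_1 = (0, 0, 0)ᵀ = 0. ✓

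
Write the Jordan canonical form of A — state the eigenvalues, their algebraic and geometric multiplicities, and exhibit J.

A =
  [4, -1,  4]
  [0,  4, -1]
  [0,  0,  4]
J_3(4)

The characteristic polynomial is
  det(x·I − A) = x^3 - 12*x^2 + 48*x - 64 = (x - 4)^3

Eigenvalues and multiplicities (the geometric multiplicity of λ is n − rank(A − λI), which equals the number of Jordan blocks for λ):
  λ = 4: algebraic multiplicity = 3, geometric multiplicity = 1

Determining the block sizes for each eigenvalue:
  λ = 4: one block (gm = 1), so the single block has size am = 3 → block sizes [3]

Assembling the blocks gives a Jordan form
J =
  [4, 1, 0]
  [0, 4, 1]
  [0, 0, 4]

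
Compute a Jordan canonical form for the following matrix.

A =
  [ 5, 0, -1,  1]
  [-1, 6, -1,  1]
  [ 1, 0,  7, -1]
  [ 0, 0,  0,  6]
J_2(6) ⊕ J_1(6) ⊕ J_1(6)

The characteristic polynomial is
  det(x·I − A) = x^4 - 24*x^3 + 216*x^2 - 864*x + 1296 = (x - 6)^4

Eigenvalues and multiplicities (the geometric multiplicity of λ is n − rank(A − λI), which equals the number of Jordan blocks for λ):
  λ = 6: algebraic multiplicity = 4, geometric multiplicity = 3

Determining the block sizes for each eigenvalue:
  λ = 6: 3 blocks summing to 4 forces exactly one block of size 2 and the rest size 1 → block sizes [2, 1, 1]

Assembling the blocks gives a Jordan form
J =
  [6, 1, 0, 0]
  [0, 6, 0, 0]
  [0, 0, 6, 0]
  [0, 0, 0, 6]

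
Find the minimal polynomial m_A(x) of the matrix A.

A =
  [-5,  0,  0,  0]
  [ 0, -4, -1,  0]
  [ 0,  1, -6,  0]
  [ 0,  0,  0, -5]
x^2 + 10*x + 25

The characteristic polynomial is χ_A(x) = (x + 5)^4, so the eigenvalues are known. The minimal polynomial is
  m_A(x) = Π_λ (x − λ)^{k_λ}
where k_λ is the size of the *largest* Jordan block for λ (equivalently, the smallest k with (A − λI)^k v = 0 for every generalised eigenvector v of λ).

  λ = -5: largest Jordan block has size 2, contributing (x + 5)^2

So m_A(x) = (x + 5)^2 = x^2 + 10*x + 25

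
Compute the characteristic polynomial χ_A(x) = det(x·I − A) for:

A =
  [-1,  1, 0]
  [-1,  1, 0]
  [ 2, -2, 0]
x^3

Expanding det(x·I − A) (e.g. by cofactor expansion or by noting that A is similar to its Jordan form J, which has the same characteristic polynomial as A) gives
  χ_A(x) = x^3
which factors as x^3. The eigenvalues (with algebraic multiplicities) are λ = 0 with multiplicity 3.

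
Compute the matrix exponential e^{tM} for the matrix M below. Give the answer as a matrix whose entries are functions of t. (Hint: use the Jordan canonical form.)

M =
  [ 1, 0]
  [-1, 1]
e^{tM} =
  [exp(t), 0]
  [-t*exp(t), exp(t)]

Strategy: write M = P · J · P⁻¹ where J is a Jordan canonical form, so e^{tM} = P · e^{tJ} · P⁻¹, and e^{tJ} can be computed block-by-block.

M has Jordan form
J =
  [1, 1]
  [0, 1]
(up to reordering of blocks).

Per-block formulas:
  For a 2×2 Jordan block J_2(1): exp(t · J_2(1)) = e^(1t)·(I + t·N), where N is the 2×2 nilpotent shift.

After assembling e^{tJ} and conjugating by P, we get:

e^{tM} =
  [exp(t), 0]
  [-t*exp(t), exp(t)]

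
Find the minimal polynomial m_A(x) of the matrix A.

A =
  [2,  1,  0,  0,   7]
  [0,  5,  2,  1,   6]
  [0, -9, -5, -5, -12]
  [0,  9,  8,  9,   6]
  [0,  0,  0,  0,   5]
x^4 - 11*x^3 + 42*x^2 - 68*x + 40

The characteristic polynomial is χ_A(x) = (x - 5)^2*(x - 2)^3, so the eigenvalues are known. The minimal polynomial is
  m_A(x) = Π_λ (x − λ)^{k_λ}
where k_λ is the size of the *largest* Jordan block for λ (equivalently, the smallest k with (A − λI)^k v = 0 for every generalised eigenvector v of λ).

  λ = 2: largest Jordan block has size 3, contributing (x − 2)^3
  λ = 5: largest Jordan block has size 1, contributing (x − 5)

So m_A(x) = (x - 5)*(x - 2)^3 = x^4 - 11*x^3 + 42*x^2 - 68*x + 40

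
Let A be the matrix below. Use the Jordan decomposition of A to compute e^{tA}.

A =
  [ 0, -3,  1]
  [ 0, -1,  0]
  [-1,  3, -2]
e^{tA} =
  [t*exp(-t) + exp(-t), -3*t*exp(-t), t*exp(-t)]
  [0, exp(-t), 0]
  [-t*exp(-t), 3*t*exp(-t), -t*exp(-t) + exp(-t)]

Strategy: write A = P · J · P⁻¹ where J is a Jordan canonical form, so e^{tA} = P · e^{tJ} · P⁻¹, and e^{tJ} can be computed block-by-block.

A has Jordan form
J =
  [-1,  1,  0]
  [ 0, -1,  0]
  [ 0,  0, -1]
(up to reordering of blocks).

Per-block formulas:
  For a 2×2 Jordan block J_2(-1): exp(t · J_2(-1)) = e^(-1t)·(I + t·N), where N is the 2×2 nilpotent shift.
  For a 1×1 block at λ = -1: exp(t · [-1]) = [e^(-1t)].

After assembling e^{tJ} and conjugating by P, we get:

e^{tA} =
  [t*exp(-t) + exp(-t), -3*t*exp(-t), t*exp(-t)]
  [0, exp(-t), 0]
  [-t*exp(-t), 3*t*exp(-t), -t*exp(-t) + exp(-t)]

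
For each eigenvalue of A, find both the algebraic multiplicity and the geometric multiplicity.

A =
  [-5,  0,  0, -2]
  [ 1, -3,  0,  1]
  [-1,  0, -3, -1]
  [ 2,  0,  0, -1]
λ = -3: alg = 4, geom = 3

Step 1 — factor the characteristic polynomial to read off the algebraic multiplicities:
  χ_A(x) = (x + 3)^4

Step 2 — compute geometric multiplicities via the rank-nullity identity g(λ) = n − rank(A − λI):
  rank(A − (-3)·I) = 1, so dim ker(A − (-3)·I) = n − 1 = 3

Summary:
  λ = -3: algebraic multiplicity = 4, geometric multiplicity = 3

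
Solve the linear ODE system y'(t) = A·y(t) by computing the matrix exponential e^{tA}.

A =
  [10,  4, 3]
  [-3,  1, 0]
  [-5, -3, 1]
e^{tA} =
  [9*t^2*exp(4*t)/2 + 6*t*exp(4*t) + exp(4*t), 3*t^2*exp(4*t)/2 + 4*t*exp(4*t), 9*t^2*exp(4*t)/2 + 3*t*exp(4*t)]
  [-9*t^2*exp(4*t)/2 - 3*t*exp(4*t), -3*t^2*exp(4*t)/2 - 3*t*exp(4*t) + exp(4*t), -9*t^2*exp(4*t)/2]
  [-3*t^2*exp(4*t) - 5*t*exp(4*t), -t^2*exp(4*t) - 3*t*exp(4*t), -3*t^2*exp(4*t) - 3*t*exp(4*t) + exp(4*t)]

Strategy: write A = P · J · P⁻¹ where J is a Jordan canonical form, so e^{tA} = P · e^{tJ} · P⁻¹, and e^{tJ} can be computed block-by-block.

A has Jordan form
J =
  [4, 1, 0]
  [0, 4, 1]
  [0, 0, 4]
(up to reordering of blocks).

Per-block formulas:
  For a 3×3 Jordan block J_3(4): exp(t · J_3(4)) = e^(4t)·(I + t·N + (t^2/2)·N^2), where N is the 3×3 nilpotent shift.

After assembling e^{tJ} and conjugating by P, we get:

e^{tA} =
  [9*t^2*exp(4*t)/2 + 6*t*exp(4*t) + exp(4*t), 3*t^2*exp(4*t)/2 + 4*t*exp(4*t), 9*t^2*exp(4*t)/2 + 3*t*exp(4*t)]
  [-9*t^2*exp(4*t)/2 - 3*t*exp(4*t), -3*t^2*exp(4*t)/2 - 3*t*exp(4*t) + exp(4*t), -9*t^2*exp(4*t)/2]
  [-3*t^2*exp(4*t) - 5*t*exp(4*t), -t^2*exp(4*t) - 3*t*exp(4*t), -3*t^2*exp(4*t) - 3*t*exp(4*t) + exp(4*t)]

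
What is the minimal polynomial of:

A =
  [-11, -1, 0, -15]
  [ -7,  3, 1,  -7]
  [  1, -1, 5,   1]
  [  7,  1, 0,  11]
x^4 - 8*x^3 + 128*x - 256

The characteristic polynomial is χ_A(x) = (x - 4)^3*(x + 4), so the eigenvalues are known. The minimal polynomial is
  m_A(x) = Π_λ (x − λ)^{k_λ}
where k_λ is the size of the *largest* Jordan block for λ (equivalently, the smallest k with (A − λI)^k v = 0 for every generalised eigenvector v of λ).

  λ = -4: largest Jordan block has size 1, contributing (x + 4)
  λ = 4: largest Jordan block has size 3, contributing (x − 4)^3

So m_A(x) = (x - 4)^3*(x + 4) = x^4 - 8*x^3 + 128*x - 256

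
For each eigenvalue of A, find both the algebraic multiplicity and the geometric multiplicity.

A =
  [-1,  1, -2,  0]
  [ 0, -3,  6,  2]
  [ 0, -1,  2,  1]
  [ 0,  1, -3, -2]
λ = -1: alg = 4, geom = 2

Step 1 — factor the characteristic polynomial to read off the algebraic multiplicities:
  χ_A(x) = (x + 1)^4

Step 2 — compute geometric multiplicities via the rank-nullity identity g(λ) = n − rank(A − λI):
  rank(A − (-1)·I) = 2, so dim ker(A − (-1)·I) = n − 2 = 2

Summary:
  λ = -1: algebraic multiplicity = 4, geometric multiplicity = 2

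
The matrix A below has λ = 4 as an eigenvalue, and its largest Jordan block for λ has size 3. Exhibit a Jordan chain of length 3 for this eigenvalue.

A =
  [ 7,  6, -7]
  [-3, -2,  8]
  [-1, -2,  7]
A Jordan chain for λ = 4 of length 3:
v_1 = (-2, 1, 0)ᵀ
v_2 = (3, -3, -1)ᵀ
v_3 = (1, 0, 0)ᵀ

Let N = A − (4)·I. We want v_3 with N^3 v_3 = 0 but N^2 v_3 ≠ 0; then v_{j-1} := N · v_j for j = 3, …, 2.

Pick v_3 = (1, 0, 0)ᵀ.
Then v_2 = N · v_3 = (3, -3, -1)ᵀ.
Then v_1 = N · v_2 = (-2, 1, 0)ᵀ.

Sanity check: (A − (4)·I) v_1 = (0, 0, 0)ᵀ = 0. ✓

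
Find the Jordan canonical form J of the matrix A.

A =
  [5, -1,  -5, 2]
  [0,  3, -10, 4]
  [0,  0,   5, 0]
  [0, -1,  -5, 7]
J_2(5) ⊕ J_1(5) ⊕ J_1(5)

The characteristic polynomial is
  det(x·I − A) = x^4 - 20*x^3 + 150*x^2 - 500*x + 625 = (x - 5)^4

Eigenvalues and multiplicities (the geometric multiplicity of λ is n − rank(A − λI), which equals the number of Jordan blocks for λ):
  λ = 5: algebraic multiplicity = 4, geometric multiplicity = 3

Determining the block sizes for each eigenvalue:
  λ = 5: 3 blocks summing to 4 forces exactly one block of size 2 and the rest size 1 → block sizes [2, 1, 1]

Assembling the blocks gives a Jordan form
J =
  [5, 1, 0, 0]
  [0, 5, 0, 0]
  [0, 0, 5, 0]
  [0, 0, 0, 5]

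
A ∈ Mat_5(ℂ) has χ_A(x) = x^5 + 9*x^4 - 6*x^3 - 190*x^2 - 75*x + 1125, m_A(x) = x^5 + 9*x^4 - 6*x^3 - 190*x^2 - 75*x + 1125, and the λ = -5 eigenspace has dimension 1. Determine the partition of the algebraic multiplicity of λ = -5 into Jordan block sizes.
Block sizes for λ = -5: [3]

Step 1 — from the characteristic polynomial, algebraic multiplicity of λ = -5 is 3. From dim ker(A − (-5)·I) = 1, there are exactly 1 Jordan blocks for λ = -5.
Step 2 — from the minimal polynomial, the factor (x + 5)^3 tells us the largest block for λ = -5 has size 3.
Step 3 — with total size 3, 1 blocks, and largest block 3, the block sizes (in nonincreasing order) are [3].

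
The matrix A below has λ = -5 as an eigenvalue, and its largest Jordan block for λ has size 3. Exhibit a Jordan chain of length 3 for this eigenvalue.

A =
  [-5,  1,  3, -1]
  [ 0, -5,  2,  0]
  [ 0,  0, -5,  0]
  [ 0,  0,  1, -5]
A Jordan chain for λ = -5 of length 3:
v_1 = (1, 0, 0, 0)ᵀ
v_2 = (3, 2, 0, 1)ᵀ
v_3 = (0, 0, 1, 0)ᵀ

Let N = A − (-5)·I. We want v_3 with N^3 v_3 = 0 but N^2 v_3 ≠ 0; then v_{j-1} := N · v_j for j = 3, …, 2.

Pick v_3 = (0, 0, 1, 0)ᵀ.
Then v_2 = N · v_3 = (3, 2, 0, 1)ᵀ.
Then v_1 = N · v_2 = (1, 0, 0, 0)ᵀ.

Sanity check: (A − (-5)·I) v_1 = (0, 0, 0, 0)ᵀ = 0. ✓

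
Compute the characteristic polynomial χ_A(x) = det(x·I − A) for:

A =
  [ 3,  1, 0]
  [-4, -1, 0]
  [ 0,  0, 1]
x^3 - 3*x^2 + 3*x - 1

Expanding det(x·I − A) (e.g. by cofactor expansion or by noting that A is similar to its Jordan form J, which has the same characteristic polynomial as A) gives
  χ_A(x) = x^3 - 3*x^2 + 3*x - 1
which factors as (x - 1)^3. The eigenvalues (with algebraic multiplicities) are λ = 1 with multiplicity 3.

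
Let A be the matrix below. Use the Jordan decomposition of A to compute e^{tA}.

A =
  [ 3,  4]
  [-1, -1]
e^{tA} =
  [2*t*exp(t) + exp(t), 4*t*exp(t)]
  [-t*exp(t), -2*t*exp(t) + exp(t)]

Strategy: write A = P · J · P⁻¹ where J is a Jordan canonical form, so e^{tA} = P · e^{tJ} · P⁻¹, and e^{tJ} can be computed block-by-block.

A has Jordan form
J =
  [1, 1]
  [0, 1]
(up to reordering of blocks).

Per-block formulas:
  For a 2×2 Jordan block J_2(1): exp(t · J_2(1)) = e^(1t)·(I + t·N), where N is the 2×2 nilpotent shift.

After assembling e^{tJ} and conjugating by P, we get:

e^{tA} =
  [2*t*exp(t) + exp(t), 4*t*exp(t)]
  [-t*exp(t), -2*t*exp(t) + exp(t)]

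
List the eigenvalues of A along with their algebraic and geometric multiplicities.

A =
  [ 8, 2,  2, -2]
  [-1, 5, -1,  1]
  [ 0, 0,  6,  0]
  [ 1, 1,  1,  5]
λ = 6: alg = 4, geom = 3

Step 1 — factor the characteristic polynomial to read off the algebraic multiplicities:
  χ_A(x) = (x - 6)^4

Step 2 — compute geometric multiplicities via the rank-nullity identity g(λ) = n − rank(A − λI):
  rank(A − (6)·I) = 1, so dim ker(A − (6)·I) = n − 1 = 3

Summary:
  λ = 6: algebraic multiplicity = 4, geometric multiplicity = 3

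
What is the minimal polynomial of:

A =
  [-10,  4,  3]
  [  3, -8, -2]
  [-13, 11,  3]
x^3 + 15*x^2 + 75*x + 125

The characteristic polynomial is χ_A(x) = (x + 5)^3, so the eigenvalues are known. The minimal polynomial is
  m_A(x) = Π_λ (x − λ)^{k_λ}
where k_λ is the size of the *largest* Jordan block for λ (equivalently, the smallest k with (A − λI)^k v = 0 for every generalised eigenvector v of λ).

  λ = -5: largest Jordan block has size 3, contributing (x + 5)^3

So m_A(x) = (x + 5)^3 = x^3 + 15*x^2 + 75*x + 125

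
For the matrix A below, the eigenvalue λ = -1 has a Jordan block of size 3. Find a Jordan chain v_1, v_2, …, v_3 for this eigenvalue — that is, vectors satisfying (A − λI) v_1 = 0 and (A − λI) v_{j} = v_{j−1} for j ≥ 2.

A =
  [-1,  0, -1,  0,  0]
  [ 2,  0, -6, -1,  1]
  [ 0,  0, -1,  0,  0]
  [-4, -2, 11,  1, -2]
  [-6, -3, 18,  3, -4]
A Jordan chain for λ = -1 of length 3:
v_1 = (0, -1, 0, 2, 3)ᵀ
v_2 = (-1, -6, 0, 11, 18)ᵀ
v_3 = (0, 0, 1, 0, 0)ᵀ

Let N = A − (-1)·I. We want v_3 with N^3 v_3 = 0 but N^2 v_3 ≠ 0; then v_{j-1} := N · v_j for j = 3, …, 2.

Pick v_3 = (0, 0, 1, 0, 0)ᵀ.
Then v_2 = N · v_3 = (-1, -6, 0, 11, 18)ᵀ.
Then v_1 = N · v_2 = (0, -1, 0, 2, 3)ᵀ.

Sanity check: (A − (-1)·I) v_1 = (0, 0, 0, 0, 0)ᵀ = 0. ✓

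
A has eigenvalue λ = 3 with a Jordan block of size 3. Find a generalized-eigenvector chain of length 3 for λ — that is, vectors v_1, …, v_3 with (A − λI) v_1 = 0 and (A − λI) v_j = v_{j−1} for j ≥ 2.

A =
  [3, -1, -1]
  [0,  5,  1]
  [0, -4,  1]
A Jordan chain for λ = 3 of length 3:
v_1 = (2, 0, 0)ᵀ
v_2 = (-1, 2, -4)ᵀ
v_3 = (0, 1, 0)ᵀ

Let N = A − (3)·I. We want v_3 with N^3 v_3 = 0 but N^2 v_3 ≠ 0; then v_{j-1} := N · v_j for j = 3, …, 2.

Pick v_3 = (0, 1, 0)ᵀ.
Then v_2 = N · v_3 = (-1, 2, -4)ᵀ.
Then v_1 = N · v_2 = (2, 0, 0)ᵀ.

Sanity check: (A − (3)·I) v_1 = (0, 0, 0)ᵀ = 0. ✓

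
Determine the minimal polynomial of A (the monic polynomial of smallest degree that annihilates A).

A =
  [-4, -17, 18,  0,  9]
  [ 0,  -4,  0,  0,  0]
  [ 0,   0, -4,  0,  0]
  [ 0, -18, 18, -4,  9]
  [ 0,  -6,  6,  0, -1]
x^3 + 9*x^2 + 24*x + 16

The characteristic polynomial is χ_A(x) = (x + 1)*(x + 4)^4, so the eigenvalues are known. The minimal polynomial is
  m_A(x) = Π_λ (x − λ)^{k_λ}
where k_λ is the size of the *largest* Jordan block for λ (equivalently, the smallest k with (A − λI)^k v = 0 for every generalised eigenvector v of λ).

  λ = -4: largest Jordan block has size 2, contributing (x + 4)^2
  λ = -1: largest Jordan block has size 1, contributing (x + 1)

So m_A(x) = (x + 1)*(x + 4)^2 = x^3 + 9*x^2 + 24*x + 16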